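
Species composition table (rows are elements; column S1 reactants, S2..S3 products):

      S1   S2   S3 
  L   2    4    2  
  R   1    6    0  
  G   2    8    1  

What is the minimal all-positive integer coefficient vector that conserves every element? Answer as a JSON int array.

Coefficients: [6, 1, 4]

L: 6·2 = 12 | 1·4+4·2 = 12
R: 6·1 = 6 | 1·6+4·0 = 6
G: 6·2 = 12 | 1·8+4·1 = 12
gcd(6,1,4) = 1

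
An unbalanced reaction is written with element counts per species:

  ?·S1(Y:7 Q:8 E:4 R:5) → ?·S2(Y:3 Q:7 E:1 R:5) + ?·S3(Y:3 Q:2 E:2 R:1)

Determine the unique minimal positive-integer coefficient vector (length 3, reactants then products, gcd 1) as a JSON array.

Coefficients: [3, 2, 5]

Y: 3·7 = 21 | 2·3+5·3 = 21
Q: 3·8 = 24 | 2·7+5·2 = 24
E: 3·4 = 12 | 2·1+5·2 = 12
R: 3·5 = 15 | 2·5+5·1 = 15
gcd(3,2,5) = 1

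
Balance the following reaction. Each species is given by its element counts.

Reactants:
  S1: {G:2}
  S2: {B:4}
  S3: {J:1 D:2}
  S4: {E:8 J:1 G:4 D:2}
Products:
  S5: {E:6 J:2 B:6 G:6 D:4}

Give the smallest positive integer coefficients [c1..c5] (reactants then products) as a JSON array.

Coefficients: [6, 6, 5, 3, 4]

E: 6·0+6·0+5·0+3·8 = 24 | 4·6 = 24
J: 6·0+6·0+5·1+3·1 = 8 | 4·2 = 8
B: 6·0+6·4+5·0+3·0 = 24 | 4·6 = 24
G: 6·2+6·0+5·0+3·4 = 24 | 4·6 = 24
D: 6·0+6·0+5·2+3·2 = 16 | 4·4 = 16
gcd(6,6,5,3,4) = 1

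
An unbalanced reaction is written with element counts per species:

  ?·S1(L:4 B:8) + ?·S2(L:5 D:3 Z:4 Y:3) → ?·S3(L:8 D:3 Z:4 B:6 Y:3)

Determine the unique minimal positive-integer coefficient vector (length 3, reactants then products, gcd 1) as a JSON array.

Coefficients: [3, 4, 4]

L: 3·4+4·5 = 32 | 4·8 = 32
D: 3·0+4·3 = 12 | 4·3 = 12
Z: 3·0+4·4 = 16 | 4·4 = 16
B: 3·8+4·0 = 24 | 4·6 = 24
Y: 3·0+4·3 = 12 | 4·3 = 12
gcd(3,4,4) = 1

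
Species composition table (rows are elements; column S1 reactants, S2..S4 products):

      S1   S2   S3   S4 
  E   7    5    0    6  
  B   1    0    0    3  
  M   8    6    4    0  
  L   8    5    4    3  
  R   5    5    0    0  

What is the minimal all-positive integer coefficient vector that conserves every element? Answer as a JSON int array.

E: 6·7 = 42 | 6·5+3·0+2·6 = 42
B: 6·1 = 6 | 6·0+3·0+2·3 = 6
M: 6·8 = 48 | 6·6+3·4+2·0 = 48
L: 6·8 = 48 | 6·5+3·4+2·3 = 48
R: 6·5 = 30 | 6·5+3·0+2·0 = 30
gcd(6,6,3,2) = 1

Coefficients: [6, 6, 3, 2]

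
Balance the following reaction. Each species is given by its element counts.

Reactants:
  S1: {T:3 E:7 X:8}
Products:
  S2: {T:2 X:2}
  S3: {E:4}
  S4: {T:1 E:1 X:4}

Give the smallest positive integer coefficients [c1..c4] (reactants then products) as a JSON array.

T: 3·3 = 9 | 2·2+4·0+5·1 = 9
E: 3·7 = 21 | 2·0+4·4+5·1 = 21
X: 3·8 = 24 | 2·2+4·0+5·4 = 24
gcd(3,2,4,5) = 1

Coefficients: [3, 2, 4, 5]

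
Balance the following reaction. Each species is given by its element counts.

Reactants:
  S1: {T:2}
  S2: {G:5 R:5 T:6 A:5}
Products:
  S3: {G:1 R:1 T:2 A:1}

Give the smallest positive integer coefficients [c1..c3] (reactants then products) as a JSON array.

G: 2·0+1·5 = 5 | 5·1 = 5
R: 2·0+1·5 = 5 | 5·1 = 5
T: 2·2+1·6 = 10 | 5·2 = 10
A: 2·0+1·5 = 5 | 5·1 = 5
gcd(2,1,5) = 1

Coefficients: [2, 1, 5]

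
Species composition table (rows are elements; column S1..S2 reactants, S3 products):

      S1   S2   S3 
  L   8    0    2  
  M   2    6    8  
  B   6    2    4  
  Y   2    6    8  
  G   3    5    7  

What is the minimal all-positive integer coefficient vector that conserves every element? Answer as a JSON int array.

L: 1·8+5·0 = 8 | 4·2 = 8
M: 1·2+5·6 = 32 | 4·8 = 32
B: 1·6+5·2 = 16 | 4·4 = 16
Y: 1·2+5·6 = 32 | 4·8 = 32
G: 1·3+5·5 = 28 | 4·7 = 28
gcd(1,5,4) = 1

Coefficients: [1, 5, 4]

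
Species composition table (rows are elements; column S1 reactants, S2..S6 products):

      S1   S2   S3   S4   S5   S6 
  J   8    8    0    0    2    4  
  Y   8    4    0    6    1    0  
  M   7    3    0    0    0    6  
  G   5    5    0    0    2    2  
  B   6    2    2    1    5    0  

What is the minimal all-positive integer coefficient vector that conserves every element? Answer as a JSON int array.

J: 6·8 = 48 | 2·8+3·0+6·0+4·2+6·4 = 48
Y: 6·8 = 48 | 2·4+3·0+6·6+4·1+6·0 = 48
M: 6·7 = 42 | 2·3+3·0+6·0+4·0+6·6 = 42
G: 6·5 = 30 | 2·5+3·0+6·0+4·2+6·2 = 30
B: 6·6 = 36 | 2·2+3·2+6·1+4·5+6·0 = 36
gcd(6,2,3,6,4,6) = 1

Coefficients: [6, 2, 3, 6, 4, 6]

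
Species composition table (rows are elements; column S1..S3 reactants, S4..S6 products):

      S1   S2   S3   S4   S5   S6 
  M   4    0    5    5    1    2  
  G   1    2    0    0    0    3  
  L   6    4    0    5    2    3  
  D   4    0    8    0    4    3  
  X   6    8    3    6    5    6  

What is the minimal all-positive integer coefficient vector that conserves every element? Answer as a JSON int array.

M: 2·4+5·0+3·5 = 23 | 2·5+5·1+4·2 = 23
G: 2·1+5·2+3·0 = 12 | 2·0+5·0+4·3 = 12
L: 2·6+5·4+3·0 = 32 | 2·5+5·2+4·3 = 32
D: 2·4+5·0+3·8 = 32 | 2·0+5·4+4·3 = 32
X: 2·6+5·8+3·3 = 61 | 2·6+5·5+4·6 = 61
gcd(2,5,3,2,5,4) = 1

Coefficients: [2, 5, 3, 2, 5, 4]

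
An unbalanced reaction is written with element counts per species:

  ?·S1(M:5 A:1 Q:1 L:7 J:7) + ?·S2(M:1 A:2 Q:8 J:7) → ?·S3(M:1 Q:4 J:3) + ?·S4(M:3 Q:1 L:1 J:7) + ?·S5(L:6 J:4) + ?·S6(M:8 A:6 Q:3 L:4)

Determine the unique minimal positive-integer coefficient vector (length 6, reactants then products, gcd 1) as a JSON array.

Coefficients: [6, 3, 5, 4, 5, 2]

M: 6·5+3·1 = 33 | 5·1+4·3+5·0+2·8 = 33
A: 6·1+3·2 = 12 | 5·0+4·0+5·0+2·6 = 12
Q: 6·1+3·8 = 30 | 5·4+4·1+5·0+2·3 = 30
L: 6·7+3·0 = 42 | 5·0+4·1+5·6+2·4 = 42
J: 6·7+3·7 = 63 | 5·3+4·7+5·4+2·0 = 63
gcd(6,3,5,4,5,2) = 1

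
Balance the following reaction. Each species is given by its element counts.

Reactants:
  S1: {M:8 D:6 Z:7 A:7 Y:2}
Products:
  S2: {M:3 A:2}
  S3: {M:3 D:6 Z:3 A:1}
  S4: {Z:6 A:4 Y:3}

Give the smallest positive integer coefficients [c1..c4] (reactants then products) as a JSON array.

M: 3·8 = 24 | 5·3+3·3+2·0 = 24
D: 3·6 = 18 | 5·0+3·6+2·0 = 18
Z: 3·7 = 21 | 5·0+3·3+2·6 = 21
A: 3·7 = 21 | 5·2+3·1+2·4 = 21
Y: 3·2 = 6 | 5·0+3·0+2·3 = 6
gcd(3,5,3,2) = 1

Coefficients: [3, 5, 3, 2]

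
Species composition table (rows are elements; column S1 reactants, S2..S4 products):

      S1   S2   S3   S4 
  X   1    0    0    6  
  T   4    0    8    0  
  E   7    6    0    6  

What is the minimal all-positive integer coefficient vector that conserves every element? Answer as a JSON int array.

X: 6·1 = 6 | 6·0+3·0+1·6 = 6
T: 6·4 = 24 | 6·0+3·8+1·0 = 24
E: 6·7 = 42 | 6·6+3·0+1·6 = 42
gcd(6,6,3,1) = 1

Coefficients: [6, 6, 3, 1]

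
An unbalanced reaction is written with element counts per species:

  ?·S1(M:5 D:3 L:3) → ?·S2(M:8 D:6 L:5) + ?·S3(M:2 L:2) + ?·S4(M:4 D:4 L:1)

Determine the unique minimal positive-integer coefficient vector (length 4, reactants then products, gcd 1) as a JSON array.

Coefficients: [6, 1, 5, 3]

M: 6·5 = 30 | 1·8+5·2+3·4 = 30
D: 6·3 = 18 | 1·6+5·0+3·4 = 18
L: 6·3 = 18 | 1·5+5·2+3·1 = 18
gcd(6,1,5,3) = 1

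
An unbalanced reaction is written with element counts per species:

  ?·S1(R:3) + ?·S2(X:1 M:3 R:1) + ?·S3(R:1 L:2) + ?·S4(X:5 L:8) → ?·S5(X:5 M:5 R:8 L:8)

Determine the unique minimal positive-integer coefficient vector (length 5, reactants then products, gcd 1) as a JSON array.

Coefficients: [5, 5, 4, 2, 3]

X: 5·0+5·1+4·0+2·5 = 15 | 3·5 = 15
M: 5·0+5·3+4·0+2·0 = 15 | 3·5 = 15
R: 5·3+5·1+4·1+2·0 = 24 | 3·8 = 24
L: 5·0+5·0+4·2+2·8 = 24 | 3·8 = 24
gcd(5,5,4,2,3) = 1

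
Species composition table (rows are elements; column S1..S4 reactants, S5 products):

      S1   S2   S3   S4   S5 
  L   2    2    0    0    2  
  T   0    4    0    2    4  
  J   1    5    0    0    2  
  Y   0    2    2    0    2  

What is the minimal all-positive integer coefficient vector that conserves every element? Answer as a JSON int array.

L: 3·2+1·2+3·0+6·0 = 8 | 4·2 = 8
T: 3·0+1·4+3·0+6·2 = 16 | 4·4 = 16
J: 3·1+1·5+3·0+6·0 = 8 | 4·2 = 8
Y: 3·0+1·2+3·2+6·0 = 8 | 4·2 = 8
gcd(3,1,3,6,4) = 1

Coefficients: [3, 1, 3, 6, 4]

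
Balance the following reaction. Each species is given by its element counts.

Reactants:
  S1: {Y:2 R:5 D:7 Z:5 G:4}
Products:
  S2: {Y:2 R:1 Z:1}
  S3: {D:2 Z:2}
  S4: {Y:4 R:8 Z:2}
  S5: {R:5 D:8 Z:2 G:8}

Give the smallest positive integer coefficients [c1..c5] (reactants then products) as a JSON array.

Y: 4·2 = 8 | 2·2+6·0+1·4+2·0 = 8
R: 4·5 = 20 | 2·1+6·0+1·8+2·5 = 20
D: 4·7 = 28 | 2·0+6·2+1·0+2·8 = 28
Z: 4·5 = 20 | 2·1+6·2+1·2+2·2 = 20
G: 4·4 = 16 | 2·0+6·0+1·0+2·8 = 16
gcd(4,2,6,1,2) = 1

Coefficients: [4, 2, 6, 1, 2]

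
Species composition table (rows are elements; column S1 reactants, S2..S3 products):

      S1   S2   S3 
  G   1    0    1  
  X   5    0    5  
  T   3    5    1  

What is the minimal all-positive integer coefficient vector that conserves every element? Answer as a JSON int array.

Coefficients: [5, 2, 5]

G: 5·1 = 5 | 2·0+5·1 = 5
X: 5·5 = 25 | 2·0+5·5 = 25
T: 5·3 = 15 | 2·5+5·1 = 15
gcd(5,2,5) = 1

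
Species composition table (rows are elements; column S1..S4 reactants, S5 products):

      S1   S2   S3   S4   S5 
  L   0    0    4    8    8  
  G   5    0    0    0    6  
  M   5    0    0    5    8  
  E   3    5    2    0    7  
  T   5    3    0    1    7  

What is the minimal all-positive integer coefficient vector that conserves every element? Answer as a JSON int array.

Coefficients: [6, 1, 6, 2, 5]

L: 6·0+1·0+6·4+2·8 = 40 | 5·8 = 40
G: 6·5+1·0+6·0+2·0 = 30 | 5·6 = 30
M: 6·5+1·0+6·0+2·5 = 40 | 5·8 = 40
E: 6·3+1·5+6·2+2·0 = 35 | 5·7 = 35
T: 6·5+1·3+6·0+2·1 = 35 | 5·7 = 35
gcd(6,1,6,2,5) = 1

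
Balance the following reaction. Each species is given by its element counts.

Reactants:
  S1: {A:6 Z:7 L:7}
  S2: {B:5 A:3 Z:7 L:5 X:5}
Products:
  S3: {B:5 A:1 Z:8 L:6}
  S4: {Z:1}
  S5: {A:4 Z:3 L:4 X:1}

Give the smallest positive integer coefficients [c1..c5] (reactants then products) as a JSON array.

B: 3·0+1·5 = 5 | 1·5+5·0+5·0 = 5
A: 3·6+1·3 = 21 | 1·1+5·0+5·4 = 21
Z: 3·7+1·7 = 28 | 1·8+5·1+5·3 = 28
L: 3·7+1·5 = 26 | 1·6+5·0+5·4 = 26
X: 3·0+1·5 = 5 | 1·0+5·0+5·1 = 5
gcd(3,1,1,5,5) = 1

Coefficients: [3, 1, 1, 5, 5]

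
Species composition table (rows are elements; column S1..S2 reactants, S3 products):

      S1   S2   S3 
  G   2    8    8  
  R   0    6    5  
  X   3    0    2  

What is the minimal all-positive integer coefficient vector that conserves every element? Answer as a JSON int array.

Coefficients: [4, 5, 6]

G: 4·2+5·8 = 48 | 6·8 = 48
R: 4·0+5·6 = 30 | 6·5 = 30
X: 4·3+5·0 = 12 | 6·2 = 12
gcd(4,5,6) = 1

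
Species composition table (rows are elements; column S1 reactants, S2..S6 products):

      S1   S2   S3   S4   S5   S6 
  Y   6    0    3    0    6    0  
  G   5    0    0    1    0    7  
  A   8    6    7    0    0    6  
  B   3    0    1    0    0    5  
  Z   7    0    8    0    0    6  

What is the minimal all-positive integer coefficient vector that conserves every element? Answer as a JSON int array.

Coefficients: [4, 1, 2, 6, 3, 2]

Y: 4·6 = 24 | 1·0+2·3+6·0+3·6+2·0 = 24
G: 4·5 = 20 | 1·0+2·0+6·1+3·0+2·7 = 20
A: 4·8 = 32 | 1·6+2·7+6·0+3·0+2·6 = 32
B: 4·3 = 12 | 1·0+2·1+6·0+3·0+2·5 = 12
Z: 4·7 = 28 | 1·0+2·8+6·0+3·0+2·6 = 28
gcd(4,1,2,6,3,2) = 1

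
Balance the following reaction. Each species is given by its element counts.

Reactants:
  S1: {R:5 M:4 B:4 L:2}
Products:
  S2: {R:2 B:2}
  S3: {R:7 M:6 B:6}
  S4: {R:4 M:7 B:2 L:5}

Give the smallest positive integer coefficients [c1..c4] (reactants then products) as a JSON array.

Coefficients: [5, 5, 1, 2]

R: 5·5 = 25 | 5·2+1·7+2·4 = 25
M: 5·4 = 20 | 5·0+1·6+2·7 = 20
B: 5·4 = 20 | 5·2+1·6+2·2 = 20
L: 5·2 = 10 | 5·0+1·0+2·5 = 10
gcd(5,5,1,2) = 1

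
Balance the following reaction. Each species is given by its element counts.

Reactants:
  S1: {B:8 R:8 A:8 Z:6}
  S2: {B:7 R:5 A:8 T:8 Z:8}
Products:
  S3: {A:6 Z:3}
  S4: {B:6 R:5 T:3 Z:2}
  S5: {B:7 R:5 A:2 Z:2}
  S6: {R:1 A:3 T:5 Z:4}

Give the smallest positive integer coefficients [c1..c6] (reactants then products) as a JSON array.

Coefficients: [3, 4, 6, 4, 4, 4]

B: 3·8+4·7 = 52 | 6·0+4·6+4·7+4·0 = 52
R: 3·8+4·5 = 44 | 6·0+4·5+4·5+4·1 = 44
A: 3·8+4·8 = 56 | 6·6+4·0+4·2+4·3 = 56
T: 3·0+4·8 = 32 | 6·0+4·3+4·0+4·5 = 32
Z: 3·6+4·8 = 50 | 6·3+4·2+4·2+4·4 = 50
gcd(3,4,6,4,4,4) = 1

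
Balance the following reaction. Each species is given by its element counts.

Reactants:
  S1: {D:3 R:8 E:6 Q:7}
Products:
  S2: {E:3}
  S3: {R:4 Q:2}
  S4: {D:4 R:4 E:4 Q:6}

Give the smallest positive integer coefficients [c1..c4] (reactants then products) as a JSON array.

Coefficients: [4, 4, 5, 3]

D: 4·3 = 12 | 4·0+5·0+3·4 = 12
R: 4·8 = 32 | 4·0+5·4+3·4 = 32
E: 4·6 = 24 | 4·3+5·0+3·4 = 24
Q: 4·7 = 28 | 4·0+5·2+3·6 = 28
gcd(4,4,5,3) = 1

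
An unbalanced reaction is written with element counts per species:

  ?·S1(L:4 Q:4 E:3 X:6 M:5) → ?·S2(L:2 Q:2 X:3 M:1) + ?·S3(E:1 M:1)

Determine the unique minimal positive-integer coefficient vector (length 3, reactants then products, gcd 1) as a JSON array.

Coefficients: [1, 2, 3]

L: 1·4 = 4 | 2·2+3·0 = 4
Q: 1·4 = 4 | 2·2+3·0 = 4
E: 1·3 = 3 | 2·0+3·1 = 3
X: 1·6 = 6 | 2·3+3·0 = 6
M: 1·5 = 5 | 2·1+3·1 = 5
gcd(1,2,3) = 1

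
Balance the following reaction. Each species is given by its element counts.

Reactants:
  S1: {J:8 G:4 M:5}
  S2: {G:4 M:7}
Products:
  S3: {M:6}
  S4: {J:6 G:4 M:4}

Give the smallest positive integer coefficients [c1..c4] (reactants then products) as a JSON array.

Coefficients: [3, 1, 1, 4]

J: 3·8+1·0 = 24 | 1·0+4·6 = 24
G: 3·4+1·4 = 16 | 1·0+4·4 = 16
M: 3·5+1·7 = 22 | 1·6+4·4 = 22
gcd(3,1,1,4) = 1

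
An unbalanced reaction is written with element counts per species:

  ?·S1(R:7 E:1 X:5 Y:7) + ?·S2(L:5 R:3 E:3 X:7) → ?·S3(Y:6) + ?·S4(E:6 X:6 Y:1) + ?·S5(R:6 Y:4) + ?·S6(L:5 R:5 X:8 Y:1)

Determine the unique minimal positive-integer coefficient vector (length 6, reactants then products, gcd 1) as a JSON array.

Coefficients: [6, 6, 2, 4, 5, 6]

L: 6·0+6·5 = 30 | 2·0+4·0+5·0+6·5 = 30
R: 6·7+6·3 = 60 | 2·0+4·0+5·6+6·5 = 60
E: 6·1+6·3 = 24 | 2·0+4·6+5·0+6·0 = 24
X: 6·5+6·7 = 72 | 2·0+4·6+5·0+6·8 = 72
Y: 6·7+6·0 = 42 | 2·6+4·1+5·4+6·1 = 42
gcd(6,6,2,4,5,6) = 1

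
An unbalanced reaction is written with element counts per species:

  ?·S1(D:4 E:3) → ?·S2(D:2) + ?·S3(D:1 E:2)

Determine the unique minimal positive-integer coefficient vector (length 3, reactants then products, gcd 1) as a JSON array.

Coefficients: [4, 5, 6]

D: 4·4 = 16 | 5·2+6·1 = 16
E: 4·3 = 12 | 5·0+6·2 = 12
gcd(4,5,6) = 1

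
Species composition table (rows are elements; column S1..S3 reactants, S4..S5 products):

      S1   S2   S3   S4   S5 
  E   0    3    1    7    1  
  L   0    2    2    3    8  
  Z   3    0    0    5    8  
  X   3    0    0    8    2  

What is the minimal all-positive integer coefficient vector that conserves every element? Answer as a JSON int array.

Coefficients: [6, 4, 3, 2, 1]

E: 6·0+4·3+3·1 = 15 | 2·7+1·1 = 15
L: 6·0+4·2+3·2 = 14 | 2·3+1·8 = 14
Z: 6·3+4·0+3·0 = 18 | 2·5+1·8 = 18
X: 6·3+4·0+3·0 = 18 | 2·8+1·2 = 18
gcd(6,4,3,2,1) = 1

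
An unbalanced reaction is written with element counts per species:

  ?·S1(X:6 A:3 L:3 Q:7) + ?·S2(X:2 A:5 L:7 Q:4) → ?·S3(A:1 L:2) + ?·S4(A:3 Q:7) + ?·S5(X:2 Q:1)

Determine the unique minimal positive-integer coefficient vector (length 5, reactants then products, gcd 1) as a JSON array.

Coefficients: [1, 1, 5, 1, 4]

X: 1·6+1·2 = 8 | 5·0+1·0+4·2 = 8
A: 1·3+1·5 = 8 | 5·1+1·3+4·0 = 8
L: 1·3+1·7 = 10 | 5·2+1·0+4·0 = 10
Q: 1·7+1·4 = 11 | 5·0+1·7+4·1 = 11
gcd(1,1,5,1,4) = 1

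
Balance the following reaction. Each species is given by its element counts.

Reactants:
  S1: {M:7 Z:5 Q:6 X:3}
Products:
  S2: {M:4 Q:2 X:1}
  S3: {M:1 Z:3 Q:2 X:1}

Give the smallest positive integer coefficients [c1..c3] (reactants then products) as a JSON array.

M: 3·7 = 21 | 4·4+5·1 = 21
Z: 3·5 = 15 | 4·0+5·3 = 15
Q: 3·6 = 18 | 4·2+5·2 = 18
X: 3·3 = 9 | 4·1+5·1 = 9
gcd(3,4,5) = 1

Coefficients: [3, 4, 5]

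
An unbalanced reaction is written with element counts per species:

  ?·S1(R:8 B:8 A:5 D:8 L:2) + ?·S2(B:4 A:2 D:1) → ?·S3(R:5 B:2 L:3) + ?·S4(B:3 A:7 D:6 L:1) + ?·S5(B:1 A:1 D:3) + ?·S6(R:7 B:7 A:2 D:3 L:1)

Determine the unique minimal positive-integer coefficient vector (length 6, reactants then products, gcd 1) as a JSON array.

Coefficients: [5, 2, 1, 2, 5, 5]

R: 5·8+2·0 = 40 | 1·5+2·0+5·0+5·7 = 40
B: 5·8+2·4 = 48 | 1·2+2·3+5·1+5·7 = 48
A: 5·5+2·2 = 29 | 1·0+2·7+5·1+5·2 = 29
D: 5·8+2·1 = 42 | 1·0+2·6+5·3+5·3 = 42
L: 5·2+2·0 = 10 | 1·3+2·1+5·0+5·1 = 10
gcd(5,2,1,2,5,5) = 1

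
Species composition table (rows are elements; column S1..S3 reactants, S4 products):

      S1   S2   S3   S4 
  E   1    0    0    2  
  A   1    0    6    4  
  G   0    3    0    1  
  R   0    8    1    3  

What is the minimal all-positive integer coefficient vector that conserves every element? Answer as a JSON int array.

Coefficients: [6, 1, 1, 3]

E: 6·1+1·0+1·0 = 6 | 3·2 = 6
A: 6·1+1·0+1·6 = 12 | 3·4 = 12
G: 6·0+1·3+1·0 = 3 | 3·1 = 3
R: 6·0+1·8+1·1 = 9 | 3·3 = 9
gcd(6,1,1,3) = 1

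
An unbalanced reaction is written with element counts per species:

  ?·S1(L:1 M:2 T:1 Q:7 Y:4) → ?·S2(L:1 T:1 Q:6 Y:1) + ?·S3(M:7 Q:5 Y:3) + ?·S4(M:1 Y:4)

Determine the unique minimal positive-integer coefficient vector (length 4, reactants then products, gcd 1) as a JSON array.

Coefficients: [5, 5, 1, 3]

L: 5·1 = 5 | 5·1+1·0+3·0 = 5
M: 5·2 = 10 | 5·0+1·7+3·1 = 10
T: 5·1 = 5 | 5·1+1·0+3·0 = 5
Q: 5·7 = 35 | 5·6+1·5+3·0 = 35
Y: 5·4 = 20 | 5·1+1·3+3·4 = 20
gcd(5,5,1,3) = 1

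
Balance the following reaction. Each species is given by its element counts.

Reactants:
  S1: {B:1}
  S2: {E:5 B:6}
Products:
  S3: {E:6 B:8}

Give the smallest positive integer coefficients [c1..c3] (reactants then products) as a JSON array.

E: 4·0+6·5 = 30 | 5·6 = 30
B: 4·1+6·6 = 40 | 5·8 = 40
gcd(4,6,5) = 1

Coefficients: [4, 6, 5]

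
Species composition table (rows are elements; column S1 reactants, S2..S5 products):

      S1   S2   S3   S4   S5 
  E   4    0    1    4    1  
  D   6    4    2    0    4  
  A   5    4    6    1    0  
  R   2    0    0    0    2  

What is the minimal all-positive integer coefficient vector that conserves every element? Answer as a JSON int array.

Coefficients: [5, 1, 3, 3, 5]

E: 5·4 = 20 | 1·0+3·1+3·4+5·1 = 20
D: 5·6 = 30 | 1·4+3·2+3·0+5·4 = 30
A: 5·5 = 25 | 1·4+3·6+3·1+5·0 = 25
R: 5·2 = 10 | 1·0+3·0+3·0+5·2 = 10
gcd(5,1,3,3,5) = 1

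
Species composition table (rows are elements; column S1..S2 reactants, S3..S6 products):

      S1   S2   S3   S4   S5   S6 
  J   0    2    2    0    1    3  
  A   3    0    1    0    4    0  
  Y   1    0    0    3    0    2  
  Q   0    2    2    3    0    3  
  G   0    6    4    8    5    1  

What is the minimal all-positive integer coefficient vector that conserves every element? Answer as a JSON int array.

Coefficients: [5, 6, 3, 1, 3, 1]

J: 5·0+6·2 = 12 | 3·2+1·0+3·1+1·3 = 12
A: 5·3+6·0 = 15 | 3·1+1·0+3·4+1·0 = 15
Y: 5·1+6·0 = 5 | 3·0+1·3+3·0+1·2 = 5
Q: 5·0+6·2 = 12 | 3·2+1·3+3·0+1·3 = 12
G: 5·0+6·6 = 36 | 3·4+1·8+3·5+1·1 = 36
gcd(5,6,3,1,3,1) = 1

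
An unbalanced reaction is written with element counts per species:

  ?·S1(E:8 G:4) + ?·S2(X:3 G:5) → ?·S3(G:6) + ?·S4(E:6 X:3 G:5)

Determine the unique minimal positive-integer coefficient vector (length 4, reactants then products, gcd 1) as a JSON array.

E: 3·8+4·0 = 24 | 2·0+4·6 = 24
X: 3·0+4·3 = 12 | 2·0+4·3 = 12
G: 3·4+4·5 = 32 | 2·6+4·5 = 32
gcd(3,4,2,4) = 1

Coefficients: [3, 4, 2, 4]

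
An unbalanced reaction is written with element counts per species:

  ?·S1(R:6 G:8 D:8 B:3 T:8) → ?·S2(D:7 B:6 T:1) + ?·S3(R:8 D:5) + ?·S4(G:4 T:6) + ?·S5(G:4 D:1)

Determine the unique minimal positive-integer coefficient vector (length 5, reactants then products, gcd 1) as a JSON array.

R: 4·6 = 24 | 2·0+3·8+5·0+3·0 = 24
G: 4·8 = 32 | 2·0+3·0+5·4+3·4 = 32
D: 4·8 = 32 | 2·7+3·5+5·0+3·1 = 32
B: 4·3 = 12 | 2·6+3·0+5·0+3·0 = 12
T: 4·8 = 32 | 2·1+3·0+5·6+3·0 = 32
gcd(4,2,3,5,3) = 1

Coefficients: [4, 2, 3, 5, 3]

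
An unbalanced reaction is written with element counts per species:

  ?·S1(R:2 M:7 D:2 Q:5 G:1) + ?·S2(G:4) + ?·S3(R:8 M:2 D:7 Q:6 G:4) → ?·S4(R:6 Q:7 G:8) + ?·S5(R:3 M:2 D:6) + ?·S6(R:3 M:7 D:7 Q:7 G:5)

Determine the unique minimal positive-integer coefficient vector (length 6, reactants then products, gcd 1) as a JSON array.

Coefficients: [1, 4, 5, 4, 5, 1]

R: 1·2+4·0+5·8 = 42 | 4·6+5·3+1·3 = 42
M: 1·7+4·0+5·2 = 17 | 4·0+5·2+1·7 = 17
D: 1·2+4·0+5·7 = 37 | 4·0+5·6+1·7 = 37
Q: 1·5+4·0+5·6 = 35 | 4·7+5·0+1·7 = 35
G: 1·1+4·4+5·4 = 37 | 4·8+5·0+1·5 = 37
gcd(1,4,5,4,5,1) = 1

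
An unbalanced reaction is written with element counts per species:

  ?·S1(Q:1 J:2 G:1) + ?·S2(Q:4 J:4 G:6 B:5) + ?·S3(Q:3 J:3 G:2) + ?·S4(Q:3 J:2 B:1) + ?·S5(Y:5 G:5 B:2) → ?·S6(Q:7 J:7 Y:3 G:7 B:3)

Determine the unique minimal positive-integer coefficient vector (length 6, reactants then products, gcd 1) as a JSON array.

Q: 4·1+1·4+5·3+4·3+3·0 = 35 | 5·7 = 35
J: 4·2+1·4+5·3+4·2+3·0 = 35 | 5·7 = 35
Y: 4·0+1·0+5·0+4·0+3·5 = 15 | 5·3 = 15
G: 4·1+1·6+5·2+4·0+3·5 = 35 | 5·7 = 35
B: 4·0+1·5+5·0+4·1+3·2 = 15 | 5·3 = 15
gcd(4,1,5,4,3,5) = 1

Coefficients: [4, 1, 5, 4, 3, 5]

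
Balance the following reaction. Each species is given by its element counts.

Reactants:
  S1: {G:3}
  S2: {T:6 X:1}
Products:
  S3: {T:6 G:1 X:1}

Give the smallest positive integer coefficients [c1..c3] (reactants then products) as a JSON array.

Coefficients: [1, 3, 3]

T: 1·0+3·6 = 18 | 3·6 = 18
G: 1·3+3·0 = 3 | 3·1 = 3
X: 1·0+3·1 = 3 | 3·1 = 3
gcd(1,3,3) = 1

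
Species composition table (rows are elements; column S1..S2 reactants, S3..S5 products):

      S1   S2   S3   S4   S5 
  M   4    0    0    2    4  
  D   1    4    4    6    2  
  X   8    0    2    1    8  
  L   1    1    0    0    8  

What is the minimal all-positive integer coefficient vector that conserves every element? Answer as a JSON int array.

M: 2·4+6·0 = 8 | 3·0+2·2+1·4 = 8
D: 2·1+6·4 = 26 | 3·4+2·6+1·2 = 26
X: 2·8+6·0 = 16 | 3·2+2·1+1·8 = 16
L: 2·1+6·1 = 8 | 3·0+2·0+1·8 = 8
gcd(2,6,3,2,1) = 1

Coefficients: [2, 6, 3, 2, 1]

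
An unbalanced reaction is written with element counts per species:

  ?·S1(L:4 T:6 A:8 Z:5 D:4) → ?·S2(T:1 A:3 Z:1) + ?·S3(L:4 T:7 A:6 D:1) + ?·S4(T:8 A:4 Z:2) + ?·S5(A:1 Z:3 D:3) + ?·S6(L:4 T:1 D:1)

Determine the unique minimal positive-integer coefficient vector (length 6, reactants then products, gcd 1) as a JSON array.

Coefficients: [4, 6, 1, 1, 4, 3]

L: 4·4 = 16 | 6·0+1·4+1·0+4·0+3·4 = 16
T: 4·6 = 24 | 6·1+1·7+1·8+4·0+3·1 = 24
A: 4·8 = 32 | 6·3+1·6+1·4+4·1+3·0 = 32
Z: 4·5 = 20 | 6·1+1·0+1·2+4·3+3·0 = 20
D: 4·4 = 16 | 6·0+1·1+1·0+4·3+3·1 = 16
gcd(4,6,1,1,4,3) = 1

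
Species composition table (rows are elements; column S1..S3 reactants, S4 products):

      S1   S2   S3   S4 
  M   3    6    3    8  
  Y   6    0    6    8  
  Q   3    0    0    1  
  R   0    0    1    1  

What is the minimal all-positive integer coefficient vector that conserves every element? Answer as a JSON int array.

Coefficients: [1, 2, 3, 3]

M: 1·3+2·6+3·3 = 24 | 3·8 = 24
Y: 1·6+2·0+3·6 = 24 | 3·8 = 24
Q: 1·3+2·0+3·0 = 3 | 3·1 = 3
R: 1·0+2·0+3·1 = 3 | 3·1 = 3
gcd(1,2,3,3) = 1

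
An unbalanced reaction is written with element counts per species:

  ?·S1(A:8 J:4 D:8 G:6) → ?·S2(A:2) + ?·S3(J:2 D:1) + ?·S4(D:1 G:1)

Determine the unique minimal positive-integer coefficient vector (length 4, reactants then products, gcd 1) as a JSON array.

Coefficients: [1, 4, 2, 6]

A: 1·8 = 8 | 4·2+2·0+6·0 = 8
J: 1·4 = 4 | 4·0+2·2+6·0 = 4
D: 1·8 = 8 | 4·0+2·1+6·1 = 8
G: 1·6 = 6 | 4·0+2·0+6·1 = 6
gcd(1,4,2,6) = 1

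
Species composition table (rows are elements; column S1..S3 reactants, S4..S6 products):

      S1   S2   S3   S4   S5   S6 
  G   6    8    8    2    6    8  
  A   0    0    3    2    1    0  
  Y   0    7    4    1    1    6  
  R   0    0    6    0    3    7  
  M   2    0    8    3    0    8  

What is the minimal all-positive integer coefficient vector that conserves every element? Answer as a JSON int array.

G: 1·6+1·8+5·8 = 54 | 6·2+3·6+3·8 = 54
A: 1·0+1·0+5·3 = 15 | 6·2+3·1+3·0 = 15
Y: 1·0+1·7+5·4 = 27 | 6·1+3·1+3·6 = 27
R: 1·0+1·0+5·6 = 30 | 6·0+3·3+3·7 = 30
M: 1·2+1·0+5·8 = 42 | 6·3+3·0+3·8 = 42
gcd(1,1,5,6,3,3) = 1

Coefficients: [1, 1, 5, 6, 3, 3]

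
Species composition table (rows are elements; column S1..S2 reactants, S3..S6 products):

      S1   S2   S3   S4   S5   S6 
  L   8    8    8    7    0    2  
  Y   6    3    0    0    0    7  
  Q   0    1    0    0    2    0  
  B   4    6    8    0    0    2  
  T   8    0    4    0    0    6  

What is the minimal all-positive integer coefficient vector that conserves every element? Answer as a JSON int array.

Coefficients: [6, 2, 3, 4, 1, 6]

L: 6·8+2·8 = 64 | 3·8+4·7+1·0+6·2 = 64
Y: 6·6+2·3 = 42 | 3·0+4·0+1·0+6·7 = 42
Q: 6·0+2·1 = 2 | 3·0+4·0+1·2+6·0 = 2
B: 6·4+2·6 = 36 | 3·8+4·0+1·0+6·2 = 36
T: 6·8+2·0 = 48 | 3·4+4·0+1·0+6·6 = 48
gcd(6,2,3,4,1,6) = 1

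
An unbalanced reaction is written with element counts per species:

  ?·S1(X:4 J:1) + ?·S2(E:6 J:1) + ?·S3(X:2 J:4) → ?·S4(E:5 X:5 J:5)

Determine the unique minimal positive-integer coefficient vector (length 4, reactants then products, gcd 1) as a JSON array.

Coefficients: [5, 5, 5, 6]

E: 5·0+5·6+5·0 = 30 | 6·5 = 30
X: 5·4+5·0+5·2 = 30 | 6·5 = 30
J: 5·1+5·1+5·4 = 30 | 6·5 = 30
gcd(5,5,5,6) = 1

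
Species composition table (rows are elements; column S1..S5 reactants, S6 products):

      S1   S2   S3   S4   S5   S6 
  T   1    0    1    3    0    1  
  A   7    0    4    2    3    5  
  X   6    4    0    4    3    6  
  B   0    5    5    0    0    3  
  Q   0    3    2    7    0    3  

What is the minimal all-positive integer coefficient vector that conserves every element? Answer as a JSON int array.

Coefficients: [1, 2, 1, 1, 4, 5]

T: 1·1+2·0+1·1+1·3+4·0 = 5 | 5·1 = 5
A: 1·7+2·0+1·4+1·2+4·3 = 25 | 5·5 = 25
X: 1·6+2·4+1·0+1·4+4·3 = 30 | 5·6 = 30
B: 1·0+2·5+1·5+1·0+4·0 = 15 | 5·3 = 15
Q: 1·0+2·3+1·2+1·7+4·0 = 15 | 5·3 = 15
gcd(1,2,1,1,4,5) = 1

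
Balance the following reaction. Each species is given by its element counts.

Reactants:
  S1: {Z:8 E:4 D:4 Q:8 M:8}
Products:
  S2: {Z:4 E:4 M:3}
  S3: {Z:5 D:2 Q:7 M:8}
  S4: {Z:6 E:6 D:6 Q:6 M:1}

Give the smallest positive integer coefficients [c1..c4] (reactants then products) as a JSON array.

Z: 5·8 = 40 | 2·4+4·5+2·6 = 40
E: 5·4 = 20 | 2·4+4·0+2·6 = 20
D: 5·4 = 20 | 2·0+4·2+2·6 = 20
Q: 5·8 = 40 | 2·0+4·7+2·6 = 40
M: 5·8 = 40 | 2·3+4·8+2·1 = 40
gcd(5,2,4,2) = 1

Coefficients: [5, 2, 4, 2]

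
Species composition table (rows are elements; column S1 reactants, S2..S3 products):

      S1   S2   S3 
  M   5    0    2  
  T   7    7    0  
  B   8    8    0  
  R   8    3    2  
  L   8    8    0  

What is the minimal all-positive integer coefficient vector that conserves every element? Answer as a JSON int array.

Coefficients: [2, 2, 5]

M: 2·5 = 10 | 2·0+5·2 = 10
T: 2·7 = 14 | 2·7+5·0 = 14
B: 2·8 = 16 | 2·8+5·0 = 16
R: 2·8 = 16 | 2·3+5·2 = 16
L: 2·8 = 16 | 2·8+5·0 = 16
gcd(2,2,5) = 1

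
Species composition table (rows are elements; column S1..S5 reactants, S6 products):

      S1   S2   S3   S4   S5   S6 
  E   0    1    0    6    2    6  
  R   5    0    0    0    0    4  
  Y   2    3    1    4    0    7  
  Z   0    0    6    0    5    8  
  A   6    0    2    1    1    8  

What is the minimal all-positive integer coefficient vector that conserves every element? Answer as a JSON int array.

E: 4·0+2·1+5·0+4·6+2·2 = 30 | 5·6 = 30
R: 4·5+2·0+5·0+4·0+2·0 = 20 | 5·4 = 20
Y: 4·2+2·3+5·1+4·4+2·0 = 35 | 5·7 = 35
Z: 4·0+2·0+5·6+4·0+2·5 = 40 | 5·8 = 40
A: 4·6+2·0+5·2+4·1+2·1 = 40 | 5·8 = 40
gcd(4,2,5,4,2,5) = 1

Coefficients: [4, 2, 5, 4, 2, 5]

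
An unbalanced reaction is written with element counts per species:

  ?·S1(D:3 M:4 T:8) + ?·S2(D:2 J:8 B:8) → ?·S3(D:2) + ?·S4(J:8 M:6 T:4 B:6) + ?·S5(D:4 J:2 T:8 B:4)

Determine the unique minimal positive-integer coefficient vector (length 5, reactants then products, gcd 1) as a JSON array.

D: 6·3+5·2 = 28 | 6·2+4·0+4·4 = 28
J: 6·0+5·8 = 40 | 6·0+4·8+4·2 = 40
M: 6·4+5·0 = 24 | 6·0+4·6+4·0 = 24
T: 6·8+5·0 = 48 | 6·0+4·4+4·8 = 48
B: 6·0+5·8 = 40 | 6·0+4·6+4·4 = 40
gcd(6,5,6,4,4) = 1

Coefficients: [6, 5, 6, 4, 4]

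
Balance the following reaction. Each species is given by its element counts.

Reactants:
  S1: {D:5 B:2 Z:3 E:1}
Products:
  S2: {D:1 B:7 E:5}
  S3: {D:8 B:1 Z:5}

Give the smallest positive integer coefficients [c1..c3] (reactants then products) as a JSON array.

Coefficients: [5, 1, 3]

D: 5·5 = 25 | 1·1+3·8 = 25
B: 5·2 = 10 | 1·7+3·1 = 10
Z: 5·3 = 15 | 1·0+3·5 = 15
E: 5·1 = 5 | 1·5+3·0 = 5
gcd(5,1,3) = 1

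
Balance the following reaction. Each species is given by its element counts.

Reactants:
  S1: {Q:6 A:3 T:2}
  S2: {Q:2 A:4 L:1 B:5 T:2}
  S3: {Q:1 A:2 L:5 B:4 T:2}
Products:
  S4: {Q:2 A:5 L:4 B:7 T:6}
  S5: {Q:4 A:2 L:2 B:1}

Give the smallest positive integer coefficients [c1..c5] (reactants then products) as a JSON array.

Q: 3·6+2·2+4·1 = 26 | 3·2+5·4 = 26
A: 3·3+2·4+4·2 = 25 | 3·5+5·2 = 25
L: 3·0+2·1+4·5 = 22 | 3·4+5·2 = 22
B: 3·0+2·5+4·4 = 26 | 3·7+5·1 = 26
T: 3·2+2·2+4·2 = 18 | 3·6+5·0 = 18
gcd(3,2,4,3,5) = 1

Coefficients: [3, 2, 4, 3, 5]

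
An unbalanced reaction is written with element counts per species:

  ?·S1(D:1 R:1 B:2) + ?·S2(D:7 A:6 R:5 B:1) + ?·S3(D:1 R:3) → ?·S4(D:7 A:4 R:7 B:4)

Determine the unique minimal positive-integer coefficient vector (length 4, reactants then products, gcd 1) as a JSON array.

Coefficients: [5, 2, 2, 3]

D: 5·1+2·7+2·1 = 21 | 3·7 = 21
A: 5·0+2·6+2·0 = 12 | 3·4 = 12
R: 5·1+2·5+2·3 = 21 | 3·7 = 21
B: 5·2+2·1+2·0 = 12 | 3·4 = 12
gcd(5,2,2,3) = 1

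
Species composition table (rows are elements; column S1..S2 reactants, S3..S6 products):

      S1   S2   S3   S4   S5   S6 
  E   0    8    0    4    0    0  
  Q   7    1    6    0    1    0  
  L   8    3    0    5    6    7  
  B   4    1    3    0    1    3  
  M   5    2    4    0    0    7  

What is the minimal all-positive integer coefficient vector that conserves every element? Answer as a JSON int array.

Coefficients: [5, 3, 6, 6, 2, 1]

E: 5·0+3·8 = 24 | 6·0+6·4+2·0+1·0 = 24
Q: 5·7+3·1 = 38 | 6·6+6·0+2·1+1·0 = 38
L: 5·8+3·3 = 49 | 6·0+6·5+2·6+1·7 = 49
B: 5·4+3·1 = 23 | 6·3+6·0+2·1+1·3 = 23
M: 5·5+3·2 = 31 | 6·4+6·0+2·0+1·7 = 31
gcd(5,3,6,6,2,1) = 1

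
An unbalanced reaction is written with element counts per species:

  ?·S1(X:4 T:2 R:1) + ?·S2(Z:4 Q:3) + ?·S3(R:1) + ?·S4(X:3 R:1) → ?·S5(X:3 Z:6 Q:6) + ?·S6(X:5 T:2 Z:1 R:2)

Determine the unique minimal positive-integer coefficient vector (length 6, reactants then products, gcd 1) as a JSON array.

X: 6·4+6·0+1·0+5·3 = 39 | 3·3+6·5 = 39
T: 6·2+6·0+1·0+5·0 = 12 | 3·0+6·2 = 12
Z: 6·0+6·4+1·0+5·0 = 24 | 3·6+6·1 = 24
Q: 6·0+6·3+1·0+5·0 = 18 | 3·6+6·0 = 18
R: 6·1+6·0+1·1+5·1 = 12 | 3·0+6·2 = 12
gcd(6,6,1,5,3,6) = 1

Coefficients: [6, 6, 1, 5, 3, 6]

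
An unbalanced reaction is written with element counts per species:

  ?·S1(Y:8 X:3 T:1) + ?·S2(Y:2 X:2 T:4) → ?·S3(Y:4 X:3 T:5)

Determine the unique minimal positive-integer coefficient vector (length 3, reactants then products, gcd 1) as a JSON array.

Y: 1·8+6·2 = 20 | 5·4 = 20
X: 1·3+6·2 = 15 | 5·3 = 15
T: 1·1+6·4 = 25 | 5·5 = 25
gcd(1,6,5) = 1

Coefficients: [1, 6, 5]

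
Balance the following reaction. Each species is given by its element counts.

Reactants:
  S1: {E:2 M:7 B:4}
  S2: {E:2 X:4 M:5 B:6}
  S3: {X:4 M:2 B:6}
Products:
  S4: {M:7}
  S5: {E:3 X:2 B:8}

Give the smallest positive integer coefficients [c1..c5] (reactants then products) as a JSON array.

Coefficients: [5, 1, 1, 6, 4]

E: 5·2+1·2+1·0 = 12 | 6·0+4·3 = 12
X: 5·0+1·4+1·4 = 8 | 6·0+4·2 = 8
M: 5·7+1·5+1·2 = 42 | 6·7+4·0 = 42
B: 5·4+1·6+1·6 = 32 | 6·0+4·8 = 32
gcd(5,1,1,6,4) = 1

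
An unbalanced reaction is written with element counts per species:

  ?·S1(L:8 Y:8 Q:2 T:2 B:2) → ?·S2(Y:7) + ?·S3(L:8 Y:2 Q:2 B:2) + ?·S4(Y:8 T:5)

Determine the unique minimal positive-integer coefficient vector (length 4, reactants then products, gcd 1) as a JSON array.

Coefficients: [5, 2, 5, 2]

L: 5·8 = 40 | 2·0+5·8+2·0 = 40
Y: 5·8 = 40 | 2·7+5·2+2·8 = 40
Q: 5·2 = 10 | 2·0+5·2+2·0 = 10
T: 5·2 = 10 | 2·0+5·0+2·5 = 10
B: 5·2 = 10 | 2·0+5·2+2·0 = 10
gcd(5,2,5,2) = 1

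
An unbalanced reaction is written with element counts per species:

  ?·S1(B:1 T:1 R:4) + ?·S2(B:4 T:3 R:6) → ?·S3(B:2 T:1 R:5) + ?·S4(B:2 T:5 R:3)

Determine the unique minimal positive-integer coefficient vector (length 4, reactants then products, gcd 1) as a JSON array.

Coefficients: [4, 2, 5, 1]

B: 4·1+2·4 = 12 | 5·2+1·2 = 12
T: 4·1+2·3 = 10 | 5·1+1·5 = 10
R: 4·4+2·6 = 28 | 5·5+1·3 = 28
gcd(4,2,5,1) = 1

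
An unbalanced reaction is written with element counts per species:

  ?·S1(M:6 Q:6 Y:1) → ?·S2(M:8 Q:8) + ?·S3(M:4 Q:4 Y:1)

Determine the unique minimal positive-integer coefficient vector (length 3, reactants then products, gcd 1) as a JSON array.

Coefficients: [4, 1, 4]

M: 4·6 = 24 | 1·8+4·4 = 24
Q: 4·6 = 24 | 1·8+4·4 = 24
Y: 4·1 = 4 | 1·0+4·1 = 4
gcd(4,1,4) = 1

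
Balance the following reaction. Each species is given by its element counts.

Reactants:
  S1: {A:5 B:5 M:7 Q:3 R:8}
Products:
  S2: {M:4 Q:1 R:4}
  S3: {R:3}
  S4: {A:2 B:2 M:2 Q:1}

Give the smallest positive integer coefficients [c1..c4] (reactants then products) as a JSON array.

A: 2·5 = 10 | 1·0+4·0+5·2 = 10
B: 2·5 = 10 | 1·0+4·0+5·2 = 10
M: 2·7 = 14 | 1·4+4·0+5·2 = 14
Q: 2·3 = 6 | 1·1+4·0+5·1 = 6
R: 2·8 = 16 | 1·4+4·3+5·0 = 16
gcd(2,1,4,5) = 1

Coefficients: [2, 1, 4, 5]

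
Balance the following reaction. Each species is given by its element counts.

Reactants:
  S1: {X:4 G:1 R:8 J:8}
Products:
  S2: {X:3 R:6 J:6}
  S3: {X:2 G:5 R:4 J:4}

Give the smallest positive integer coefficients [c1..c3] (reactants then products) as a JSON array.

Coefficients: [5, 6, 1]

X: 5·4 = 20 | 6·3+1·2 = 20
G: 5·1 = 5 | 6·0+1·5 = 5
R: 5·8 = 40 | 6·6+1·4 = 40
J: 5·8 = 40 | 6·6+1·4 = 40
gcd(5,6,1) = 1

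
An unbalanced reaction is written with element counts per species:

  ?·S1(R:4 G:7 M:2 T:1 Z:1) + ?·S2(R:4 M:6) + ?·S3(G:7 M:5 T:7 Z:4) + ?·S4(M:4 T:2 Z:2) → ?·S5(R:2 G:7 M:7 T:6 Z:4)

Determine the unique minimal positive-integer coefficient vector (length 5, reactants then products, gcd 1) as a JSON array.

Coefficients: [2, 1, 4, 3, 6]

R: 2·4+1·4+4·0+3·0 = 12 | 6·2 = 12
G: 2·7+1·0+4·7+3·0 = 42 | 6·7 = 42
M: 2·2+1·6+4·5+3·4 = 42 | 6·7 = 42
T: 2·1+1·0+4·7+3·2 = 36 | 6·6 = 36
Z: 2·1+1·0+4·4+3·2 = 24 | 6·4 = 24
gcd(2,1,4,3,6) = 1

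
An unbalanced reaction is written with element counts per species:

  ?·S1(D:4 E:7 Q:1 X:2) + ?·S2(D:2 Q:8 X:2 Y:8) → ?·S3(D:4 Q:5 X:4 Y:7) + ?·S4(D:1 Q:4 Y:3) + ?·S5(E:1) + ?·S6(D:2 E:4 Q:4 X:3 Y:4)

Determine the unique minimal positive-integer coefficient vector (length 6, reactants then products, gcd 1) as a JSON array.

D: 2·4+5·2 = 18 | 2·4+6·1+6·0+2·2 = 18
E: 2·7+5·0 = 14 | 2·0+6·0+6·1+2·4 = 14
Q: 2·1+5·8 = 42 | 2·5+6·4+6·0+2·4 = 42
X: 2·2+5·2 = 14 | 2·4+6·0+6·0+2·3 = 14
Y: 2·0+5·8 = 40 | 2·7+6·3+6·0+2·4 = 40
gcd(2,5,2,6,6,2) = 1

Coefficients: [2, 5, 2, 6, 6, 2]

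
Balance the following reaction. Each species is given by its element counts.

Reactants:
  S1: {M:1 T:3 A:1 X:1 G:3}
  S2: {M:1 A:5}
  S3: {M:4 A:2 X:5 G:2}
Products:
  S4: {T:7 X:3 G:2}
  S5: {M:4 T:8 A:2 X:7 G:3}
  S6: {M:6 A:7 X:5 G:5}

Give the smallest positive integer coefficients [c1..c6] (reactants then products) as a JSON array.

Coefficients: [5, 3, 5, 1, 1, 4]

M: 5·1+3·1+5·4 = 28 | 1·0+1·4+4·6 = 28
T: 5·3+3·0+5·0 = 15 | 1·7+1·8+4·0 = 15
A: 5·1+3·5+5·2 = 30 | 1·0+1·2+4·7 = 30
X: 5·1+3·0+5·5 = 30 | 1·3+1·7+4·5 = 30
G: 5·3+3·0+5·2 = 25 | 1·2+1·3+4·5 = 25
gcd(5,3,5,1,1,4) = 1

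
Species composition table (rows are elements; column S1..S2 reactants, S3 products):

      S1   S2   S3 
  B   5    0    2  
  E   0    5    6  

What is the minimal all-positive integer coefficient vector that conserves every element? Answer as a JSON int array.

B: 2·5+6·0 = 10 | 5·2 = 10
E: 2·0+6·5 = 30 | 5·6 = 30
gcd(2,6,5) = 1

Coefficients: [2, 6, 5]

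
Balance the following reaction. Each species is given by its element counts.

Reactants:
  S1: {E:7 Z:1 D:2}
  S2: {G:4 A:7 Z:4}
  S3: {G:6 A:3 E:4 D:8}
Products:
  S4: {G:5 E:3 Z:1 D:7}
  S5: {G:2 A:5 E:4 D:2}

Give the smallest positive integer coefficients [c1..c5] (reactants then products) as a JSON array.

Coefficients: [2, 1, 6, 6, 5]

G: 2·0+1·4+6·6 = 40 | 6·5+5·2 = 40
A: 2·0+1·7+6·3 = 25 | 6·0+5·5 = 25
E: 2·7+1·0+6·4 = 38 | 6·3+5·4 = 38
Z: 2·1+1·4+6·0 = 6 | 6·1+5·0 = 6
D: 2·2+1·0+6·8 = 52 | 6·7+5·2 = 52
gcd(2,1,6,6,5) = 1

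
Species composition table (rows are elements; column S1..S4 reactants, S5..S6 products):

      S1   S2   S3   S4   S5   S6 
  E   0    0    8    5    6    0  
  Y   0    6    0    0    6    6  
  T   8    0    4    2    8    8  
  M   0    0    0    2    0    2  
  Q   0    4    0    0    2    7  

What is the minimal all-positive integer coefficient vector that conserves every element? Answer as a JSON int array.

E: 4·0+5·0+1·8+2·5 = 18 | 3·6+2·0 = 18
Y: 4·0+5·6+1·0+2·0 = 30 | 3·6+2·6 = 30
T: 4·8+5·0+1·4+2·2 = 40 | 3·8+2·8 = 40
M: 4·0+5·0+1·0+2·2 = 4 | 3·0+2·2 = 4
Q: 4·0+5·4+1·0+2·0 = 20 | 3·2+2·7 = 20
gcd(4,5,1,2,3,2) = 1

Coefficients: [4, 5, 1, 2, 3, 2]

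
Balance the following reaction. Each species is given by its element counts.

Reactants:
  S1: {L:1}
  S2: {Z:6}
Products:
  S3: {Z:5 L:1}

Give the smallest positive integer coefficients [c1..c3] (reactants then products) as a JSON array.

Z: 6·0+5·6 = 30 | 6·5 = 30
L: 6·1+5·0 = 6 | 6·1 = 6
gcd(6,5,6) = 1

Coefficients: [6, 5, 6]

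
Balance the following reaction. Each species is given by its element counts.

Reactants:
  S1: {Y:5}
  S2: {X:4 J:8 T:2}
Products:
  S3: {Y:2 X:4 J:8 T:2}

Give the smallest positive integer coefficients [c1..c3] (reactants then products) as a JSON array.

Coefficients: [2, 5, 5]

Y: 2·5+5·0 = 10 | 5·2 = 10
X: 2·0+5·4 = 20 | 5·4 = 20
J: 2·0+5·8 = 40 | 5·8 = 40
T: 2·0+5·2 = 10 | 5·2 = 10
gcd(2,5,5) = 1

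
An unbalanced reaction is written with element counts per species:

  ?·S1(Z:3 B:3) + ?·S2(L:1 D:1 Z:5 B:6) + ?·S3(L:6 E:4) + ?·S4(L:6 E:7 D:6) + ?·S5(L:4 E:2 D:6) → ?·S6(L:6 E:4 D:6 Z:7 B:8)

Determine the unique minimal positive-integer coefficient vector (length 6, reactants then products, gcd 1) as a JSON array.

L: 4·0+6·1+1·6+2·6+3·4 = 36 | 6·6 = 36
E: 4·0+6·0+1·4+2·7+3·2 = 24 | 6·4 = 24
D: 4·0+6·1+1·0+2·6+3·6 = 36 | 6·6 = 36
Z: 4·3+6·5+1·0+2·0+3·0 = 42 | 6·7 = 42
B: 4·3+6·6+1·0+2·0+3·0 = 48 | 6·8 = 48
gcd(4,6,1,2,3,6) = 1

Coefficients: [4, 6, 1, 2, 3, 6]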